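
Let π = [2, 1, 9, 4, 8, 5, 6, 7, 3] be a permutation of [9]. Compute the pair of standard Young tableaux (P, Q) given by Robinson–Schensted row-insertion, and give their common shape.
P = [1, 3, 5, 6, 7] / [2, 4] / [8] / [9];  Q = [1, 3, 5, 7, 8] / [2, 4] / [6] / [9];  common shape = (5, 2, 1, 1)

Row-insert the values π_1, π_2, … into P one at a time, bumping the leftmost entry strictly greater than the inserted value down to the next row. The recording tableau Q records, in position (i, j), the step at which that cell was added to P.
  Insert 2 (step 1): P = [2];  Q = [1]
  Insert 1 (step 2): P = [1] / [2];  Q = [1] / [2]
  Insert 9 (step 3): P = [1, 9] / [2];  Q = [1, 3] / [2]
  Insert 4 (step 4): P = [1, 4] / [2, 9];  Q = [1, 3] / [2, 4]
  Insert 8 (step 5): P = [1, 4, 8] / [2, 9];  Q = [1, 3, 5] / [2, 4]
  Insert 5 (step 6): P = [1, 4, 5] / [2, 8] / [9];  Q = [1, 3, 5] / [2, 4] / [6]
  Insert 6 (step 7): P = [1, 4, 5, 6] / [2, 8] / [9];  Q = [1, 3, 5, 7] / [2, 4] / [6]
  Insert 7 (step 8): P = [1, 4, 5, 6, 7] / [2, 8] / [9];  Q = [1, 3, 5, 7, 8] / [2, 4] / [6]
  Insert 3 (step 9): P = [1, 3, 5, 6, 7] / [2, 4] / [8] / [9];  Q = [1, 3, 5, 7, 8] / [2, 4] / [6] / [9]
Final shape: (5, 2, 1, 1).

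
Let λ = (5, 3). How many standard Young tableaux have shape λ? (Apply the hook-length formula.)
# SYT of shape (5, 3) = 28

Hook-length formula: f^λ = n! / Π hook(c), product over all cells c of the Young diagram. For λ = (5, 3), n = 8 boxes. Hook lengths by row (left-to-right, top-to-bottom): [6, 5, 4, 2, 1]; [3, 2, 1]. Product of hooks = 1440. So f^λ = 8! / 1440 = 40320 / 1440 = 28.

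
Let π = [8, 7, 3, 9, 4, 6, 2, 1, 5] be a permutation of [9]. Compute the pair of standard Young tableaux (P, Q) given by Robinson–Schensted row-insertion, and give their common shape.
P = [1, 4, 5] / [2, 6] / [3, 9] / [7] / [8];  Q = [1, 4, 6] / [2, 5] / [3, 9] / [7] / [8];  common shape = (3, 2, 2, 1, 1)

Row-insert the values π_1, π_2, … into P one at a time, bumping the leftmost entry strictly greater than the inserted value down to the next row. The recording tableau Q records, in position (i, j), the step at which that cell was added to P.
  Insert 8 (step 1): P = [8];  Q = [1]
  Insert 7 (step 2): P = [7] / [8];  Q = [1] / [2]
  Insert 3 (step 3): P = [3] / [7] / [8];  Q = [1] / [2] / [3]
  Insert 9 (step 4): P = [3, 9] / [7] / [8];  Q = [1, 4] / [2] / [3]
  Insert 4 (step 5): P = [3, 4] / [7, 9] / [8];  Q = [1, 4] / [2, 5] / [3]
  Insert 6 (step 6): P = [3, 4, 6] / [7, 9] / [8];  Q = [1, 4, 6] / [2, 5] / [3]
  Insert 2 (step 7): P = [2, 4, 6] / [3, 9] / [7] / [8];  Q = [1, 4, 6] / [2, 5] / [3] / [7]
  Insert 1 (step 8): P = [1, 4, 6] / [2, 9] / [3] / [7] / [8];  Q = [1, 4, 6] / [2, 5] / [3] / [7] / [8]
  Insert 5 (step 9): P = [1, 4, 5] / [2, 6] / [3, 9] / [7] / [8];  Q = [1, 4, 6] / [2, 5] / [3, 9] / [7] / [8]
Final shape: (3, 2, 2, 1, 1).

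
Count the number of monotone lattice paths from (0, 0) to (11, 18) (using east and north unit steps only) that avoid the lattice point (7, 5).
Number of paths = 32712330

Total paths from (0, 0) to (11, 18): C(29, 11) = 34597290. Paths through (7, 5): (paths (0, 0) → (7, 5)) × (paths (7, 5) → (11, 18)) = C(12, 7) · C(17, 4) = 792 · 2380 = 1884960. Avoidance count = 34597290 − 1884960 = 32712330.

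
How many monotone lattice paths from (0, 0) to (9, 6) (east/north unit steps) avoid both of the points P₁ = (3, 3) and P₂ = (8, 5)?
Number of paths = 1591

Inclusion–exclusion. Total paths: C(15, 9) = 5005. Through P₁: C(6, 3)·C(9, 6) = 1680. Through P₂: C(13, 8)·C(2, 1) = 2574. Since P₁ is strictly southwest of P₂, a monotone path through both must visit P₁ then P₂; paths through both = C(6, 3)·C(7, 5)·C(2, 1) = 840. Avoid both = 5005 − 1680 − 2574 + 840 = 1591.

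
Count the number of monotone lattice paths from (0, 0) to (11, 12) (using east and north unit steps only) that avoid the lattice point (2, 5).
Number of paths = 1111838

Total paths from (0, 0) to (11, 12): C(23, 11) = 1352078. Paths through (2, 5): (paths (0, 0) → (2, 5)) × (paths (2, 5) → (11, 12)) = C(7, 2) · C(16, 9) = 21 · 11440 = 240240. Avoidance count = 1352078 − 240240 = 1111838.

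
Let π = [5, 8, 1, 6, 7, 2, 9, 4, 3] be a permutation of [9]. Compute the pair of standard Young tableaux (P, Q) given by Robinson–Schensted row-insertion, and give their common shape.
P = [1, 2, 3, 9] / [4, 6, 7] / [5] / [8];  Q = [1, 2, 5, 7] / [3, 4, 8] / [6] / [9];  common shape = (4, 3, 1, 1)

Row-insert the values π_1, π_2, … into P one at a time, bumping the leftmost entry strictly greater than the inserted value down to the next row. The recording tableau Q records, in position (i, j), the step at which that cell was added to P.
  Insert 5 (step 1): P = [5];  Q = [1]
  Insert 8 (step 2): P = [5, 8];  Q = [1, 2]
  Insert 1 (step 3): P = [1, 8] / [5];  Q = [1, 2] / [3]
  Insert 6 (step 4): P = [1, 6] / [5, 8];  Q = [1, 2] / [3, 4]
  Insert 7 (step 5): P = [1, 6, 7] / [5, 8];  Q = [1, 2, 5] / [3, 4]
  Insert 2 (step 6): P = [1, 2, 7] / [5, 6] / [8];  Q = [1, 2, 5] / [3, 4] / [6]
  Insert 9 (step 7): P = [1, 2, 7, 9] / [5, 6] / [8];  Q = [1, 2, 5, 7] / [3, 4] / [6]
  Insert 4 (step 8): P = [1, 2, 4, 9] / [5, 6, 7] / [8];  Q = [1, 2, 5, 7] / [3, 4, 8] / [6]
  Insert 3 (step 9): P = [1, 2, 3, 9] / [4, 6, 7] / [5] / [8];  Q = [1, 2, 5, 7] / [3, 4, 8] / [6] / [9]
Final shape: (4, 3, 1, 1).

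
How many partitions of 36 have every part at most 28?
p(36, parts ≤ 28) = 17932

Use the recurrence p(n, m) = p(n, m−1) + p(n−m, m): either the largest part is < m (count p(n, m−1)) or the largest part is exactly m (remove one copy of m, count p(n−m, m)). With p(0, ·) = 1 this gives p(36, parts ≤ 28) = 17932. (By conjugating Young diagrams, this also counts partitions of 36 into at most 28 parts.)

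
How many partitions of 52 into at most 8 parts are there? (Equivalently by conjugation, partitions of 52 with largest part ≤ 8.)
p(52, parts ≤ 8) = 37638

Use the recurrence p(n, m) = p(n, m−1) + p(n−m, m): either the largest part is < m (count p(n, m−1)) or the largest part is exactly m (remove one copy of m, count p(n−m, m)). With p(0, ·) = 1 this gives p(52, parts ≤ 8) = 37638. (By conjugating Young diagrams, this also counts partitions of 52 into at most 8 parts.)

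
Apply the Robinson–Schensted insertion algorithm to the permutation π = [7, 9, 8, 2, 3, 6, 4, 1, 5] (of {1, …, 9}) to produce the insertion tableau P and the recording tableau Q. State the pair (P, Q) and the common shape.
P = [1, 3, 4, 5] / [2, 8] / [6] / [7] / [9];  Q = [1, 2, 6, 9] / [3, 5] / [4] / [7] / [8];  common shape = (4, 2, 1, 1, 1)

Row-insert the values π_1, π_2, … into P one at a time, bumping the leftmost entry strictly greater than the inserted value down to the next row. The recording tableau Q records, in position (i, j), the step at which that cell was added to P.
  Insert 7 (step 1): P = [7];  Q = [1]
  Insert 9 (step 2): P = [7, 9];  Q = [1, 2]
  Insert 8 (step 3): P = [7, 8] / [9];  Q = [1, 2] / [3]
  Insert 2 (step 4): P = [2, 8] / [7] / [9];  Q = [1, 2] / [3] / [4]
  Insert 3 (step 5): P = [2, 3] / [7, 8] / [9];  Q = [1, 2] / [3, 5] / [4]
  Insert 6 (step 6): P = [2, 3, 6] / [7, 8] / [9];  Q = [1, 2, 6] / [3, 5] / [4]
  Insert 4 (step 7): P = [2, 3, 4] / [6, 8] / [7] / [9];  Q = [1, 2, 6] / [3, 5] / [4] / [7]
  Insert 1 (step 8): P = [1, 3, 4] / [2, 8] / [6] / [7] / [9];  Q = [1, 2, 6] / [3, 5] / [4] / [7] / [8]
  Insert 5 (step 9): P = [1, 3, 4, 5] / [2, 8] / [6] / [7] / [9];  Q = [1, 2, 6, 9] / [3, 5] / [4] / [7] / [8]
Final shape: (4, 2, 1, 1, 1).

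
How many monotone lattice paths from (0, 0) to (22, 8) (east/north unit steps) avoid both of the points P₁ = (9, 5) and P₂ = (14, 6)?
Number of paths = 3528145

Inclusion–exclusion. Total paths: C(30, 22) = 5852925. Through P₁: C(14, 9)·C(16, 13) = 1121120. Through P₂: C(20, 14)·C(10, 8) = 1744200. Since P₁ is strictly southwest of P₂, a monotone path through both must visit P₁ then P₂; paths through both = C(14, 9)·C(6, 5)·C(10, 8) = 540540. Avoid both = 5852925 − 1121120 − 1744200 + 540540 = 3528145.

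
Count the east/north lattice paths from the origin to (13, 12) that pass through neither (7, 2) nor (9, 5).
Number of paths = 4370152

Inclusion–exclusion. Total paths: C(25, 13) = 5200300. Through P₁: C(9, 7)·C(16, 6) = 288288. Through P₂: C(14, 9)·C(11, 4) = 660660. Since P₁ is strictly southwest of P₂, a monotone path through both must visit P₁ then P₂; paths through both = C(9, 7)·C(5, 2)·C(11, 4) = 118800. Avoid both = 5200300 − 288288 − 660660 + 118800 = 4370152.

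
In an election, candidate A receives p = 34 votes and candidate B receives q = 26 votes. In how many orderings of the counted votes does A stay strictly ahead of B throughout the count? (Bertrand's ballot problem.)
Strict-lead orderings = 9318155533853796

Total orderings of the 60 votes with 34 for A: C(60, 34) = 69886166503903470. By the Bertrand ballot formula (Cycle Lemma / reflection principle), the number of orderings in which A is strictly ahead of B throughout is (p − q)/(p + q) · C(p + q, p) = (34 − 26)/(34 + 26) · 69886166503903470 = 9318155533853796.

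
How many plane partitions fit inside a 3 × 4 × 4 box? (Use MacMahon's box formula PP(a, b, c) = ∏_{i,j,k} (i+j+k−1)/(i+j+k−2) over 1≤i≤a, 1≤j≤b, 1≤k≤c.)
PP(3, 4, 4) = 24696

Evaluate the triple product over i = 1..3, j = 1..4, k = 1..4. The factors are (2/1) · (3/2) · (4/3) · (5/4) · (3/2) · (4/3) · (5/4) · (6/5) · … (48 factors total). The numerators and denominators telescope so the product is an integer; carrying out the multiplication exactly gives PP(3, 4, 4) = 24696.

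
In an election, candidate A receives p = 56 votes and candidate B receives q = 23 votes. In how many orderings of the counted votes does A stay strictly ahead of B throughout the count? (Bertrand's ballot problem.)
Strict-lead orderings = 20331125328339102420

Total orderings of the 79 votes with 56 for A: C(79, 56) = 48671481846629972460. By the Bertrand ballot formula (Cycle Lemma / reflection principle), the number of orderings in which A is strictly ahead of B throughout is (p − q)/(p + q) · C(p + q, p) = (56 − 23)/(56 + 23) · 48671481846629972460 = 20331125328339102420.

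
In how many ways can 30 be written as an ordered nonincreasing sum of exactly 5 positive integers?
p(30, 5 parts) = 377

Partitions of n into exactly k parts are in bijection with partitions of n − k into at most k parts (subtract 1 from each part). So p(30, exactly 5) = p(25, parts ≤ 5). Computing via the recurrence p(m, j) = p(m, j−1) + p(m−j, j) gives 377.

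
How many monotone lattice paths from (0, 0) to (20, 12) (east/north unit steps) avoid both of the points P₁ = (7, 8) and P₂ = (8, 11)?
Number of paths = 209829594

Inclusion–exclusion. Total paths: C(32, 20) = 225792840. Through P₁: C(15, 7)·C(17, 13) = 15315300. Through P₂: C(19, 8)·C(13, 12) = 982566. Since P₁ is strictly southwest of P₂, a monotone path through both must visit P₁ then P₂; paths through both = C(15, 7)·C(4, 1)·C(13, 12) = 334620. Avoid both = 225792840 − 15315300 − 982566 + 334620 = 209829594.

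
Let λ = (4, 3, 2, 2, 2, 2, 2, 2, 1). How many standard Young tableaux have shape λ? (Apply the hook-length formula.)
# SYT of shape (4, 3, 2, 2, 2, 2, 2, 2, 1) = 5819814

Hook-length formula: f^λ = n! / Π hook(c), product over all cells c of the Young diagram. For λ = (4, 3, 2, 2, 2, 2, 2, 2, 1), n = 20 boxes. Hook lengths by row (left-to-right, top-to-bottom): [12, 10, 3, 1]; [10, 8, 1]; [8, 6]; [7, 5]; [6, 4]; [5, 3]; [4, 2]; [3, 1]; [1]. Product of hooks = 418037760000. So f^λ = 20! / 418037760000 = 2432902008176640000 / 418037760000 = 5819814.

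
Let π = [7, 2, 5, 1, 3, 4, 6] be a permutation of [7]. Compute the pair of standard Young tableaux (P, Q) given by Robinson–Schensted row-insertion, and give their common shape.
P = [1, 3, 4, 6] / [2, 5] / [7];  Q = [1, 3, 6, 7] / [2, 5] / [4];  common shape = (4, 2, 1)

Row-insert the values π_1, π_2, … into P one at a time, bumping the leftmost entry strictly greater than the inserted value down to the next row. The recording tableau Q records, in position (i, j), the step at which that cell was added to P.
  Insert 7 (step 1): P = [7];  Q = [1]
  Insert 2 (step 2): P = [2] / [7];  Q = [1] / [2]
  Insert 5 (step 3): P = [2, 5] / [7];  Q = [1, 3] / [2]
  Insert 1 (step 4): P = [1, 5] / [2] / [7];  Q = [1, 3] / [2] / [4]
  Insert 3 (step 5): P = [1, 3] / [2, 5] / [7];  Q = [1, 3] / [2, 5] / [4]
  Insert 4 (step 6): P = [1, 3, 4] / [2, 5] / [7];  Q = [1, 3, 6] / [2, 5] / [4]
  Insert 6 (step 7): P = [1, 3, 4, 6] / [2, 5] / [7];  Q = [1, 3, 6, 7] / [2, 5] / [4]
Final shape: (4, 2, 1).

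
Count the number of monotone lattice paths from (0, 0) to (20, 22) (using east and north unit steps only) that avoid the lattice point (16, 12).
Number of paths = 483339430665

Total paths from (0, 0) to (20, 22): C(42, 20) = 513791607420. Paths through (16, 12): (paths (0, 0) → (16, 12)) × (paths (16, 12) → (20, 22)) = C(28, 16) · C(14, 4) = 30421755 · 1001 = 30452176755. Avoidance count = 513791607420 − 30452176755 = 483339430665.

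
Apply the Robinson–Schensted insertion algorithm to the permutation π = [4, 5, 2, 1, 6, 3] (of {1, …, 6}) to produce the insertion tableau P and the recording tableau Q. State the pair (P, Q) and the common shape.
P = [1, 3, 6] / [2, 5] / [4];  Q = [1, 2, 5] / [3, 6] / [4];  common shape = (3, 2, 1)

Row-insert the values π_1, π_2, … into P one at a time, bumping the leftmost entry strictly greater than the inserted value down to the next row. The recording tableau Q records, in position (i, j), the step at which that cell was added to P.
  Insert 4 (step 1): P = [4];  Q = [1]
  Insert 5 (step 2): P = [4, 5];  Q = [1, 2]
  Insert 2 (step 3): P = [2, 5] / [4];  Q = [1, 2] / [3]
  Insert 1 (step 4): P = [1, 5] / [2] / [4];  Q = [1, 2] / [3] / [4]
  Insert 6 (step 5): P = [1, 5, 6] / [2] / [4];  Q = [1, 2, 5] / [3] / [4]
  Insert 3 (step 6): P = [1, 3, 6] / [2, 5] / [4];  Q = [1, 2, 5] / [3, 6] / [4]
Final shape: (3, 2, 1).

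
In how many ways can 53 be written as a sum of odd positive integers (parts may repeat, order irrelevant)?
p_odd(53) = 5120

Enumerate partitions using only odd parts via the recurrence o(n, m) = o(n, m−2) + o(n−m, m) over odd m, starting from the largest odd part ≤ n. This gives p_odd(53) = 5120. (Euler's theorem: equals the count of distinct-part partitions.)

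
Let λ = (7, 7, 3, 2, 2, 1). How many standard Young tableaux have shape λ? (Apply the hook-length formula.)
# SYT of shape (7, 7, 3, 2, 2, 1) = 1357956600

Hook-length formula: f^λ = n! / Π hook(c), product over all cells c of the Young diagram. For λ = (7, 7, 3, 2, 2, 1), n = 22 boxes. Hook lengths by row (left-to-right, top-to-bottom): [12, 10, 7, 5, 4, 3, 2]; [11, 9, 6, 4, 3, 2, 1]; [6, 4, 1]; [4, 2]; [3, 1]; [1]. Product of hooks = 827714764800. So f^λ = 22! / 827714764800 = 1124000727777607680000 / 827714764800 = 1357956600.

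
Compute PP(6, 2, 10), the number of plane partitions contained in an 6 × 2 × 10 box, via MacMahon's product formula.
PP(6, 2, 10) = 14158144

Evaluate the triple product over i = 1..6, j = 1..2, k = 1..10. The factors are (2/1) · (3/2) · (4/3) · (5/4) · (6/5) · (7/6) · (8/7) · (9/8) · … (120 factors total). The numerators and denominators telescope so the product is an integer; carrying out the multiplication exactly gives PP(6, 2, 10) = 14158144.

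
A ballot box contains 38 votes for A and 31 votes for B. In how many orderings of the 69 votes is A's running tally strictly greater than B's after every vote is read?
Strict-lead orderings = 4036581322613551712

Total orderings of the 69 votes with 38 for A: C(69, 38) = 39789158751476438304. By the Bertrand ballot formula (Cycle Lemma / reflection principle), the number of orderings in which A is strictly ahead of B throughout is (p − q)/(p + q) · C(p + q, p) = (38 − 31)/(38 + 31) · 39789158751476438304 = 4036581322613551712.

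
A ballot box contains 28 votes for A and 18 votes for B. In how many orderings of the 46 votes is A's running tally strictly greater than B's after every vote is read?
Strict-lead orderings = 612815891050

Total orderings of the 46 votes with 28 for A: C(46, 28) = 2818953098830. By the Bertrand ballot formula (Cycle Lemma / reflection principle), the number of orderings in which A is strictly ahead of B throughout is (p − q)/(p + q) · C(p + q, p) = (28 − 18)/(28 + 18) · 2818953098830 = 612815891050.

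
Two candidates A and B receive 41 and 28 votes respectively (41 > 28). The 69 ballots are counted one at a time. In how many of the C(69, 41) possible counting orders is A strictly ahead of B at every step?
Strict-lead orderings = 3161051053161657656

Total orderings of the 69 votes with 41 for A: C(69, 41) = 16777886359088798328. By the Bertrand ballot formula (Cycle Lemma / reflection principle), the number of orderings in which A is strictly ahead of B throughout is (p − q)/(p + q) · C(p + q, p) = (41 − 28)/(41 + 28) · 16777886359088798328 = 3161051053161657656.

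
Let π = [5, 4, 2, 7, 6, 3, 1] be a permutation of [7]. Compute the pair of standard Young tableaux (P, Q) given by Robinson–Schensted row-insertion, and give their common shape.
P = [1, 3] / [2, 6] / [4, 7] / [5];  Q = [1, 4] / [2, 5] / [3, 6] / [7];  common shape = (2, 2, 2, 1)

Row-insert the values π_1, π_2, … into P one at a time, bumping the leftmost entry strictly greater than the inserted value down to the next row. The recording tableau Q records, in position (i, j), the step at which that cell was added to P.
  Insert 5 (step 1): P = [5];  Q = [1]
  Insert 4 (step 2): P = [4] / [5];  Q = [1] / [2]
  Insert 2 (step 3): P = [2] / [4] / [5];  Q = [1] / [2] / [3]
  Insert 7 (step 4): P = [2, 7] / [4] / [5];  Q = [1, 4] / [2] / [3]
  Insert 6 (step 5): P = [2, 6] / [4, 7] / [5];  Q = [1, 4] / [2, 5] / [3]
  Insert 3 (step 6): P = [2, 3] / [4, 6] / [5, 7];  Q = [1, 4] / [2, 5] / [3, 6]
  Insert 1 (step 7): P = [1, 3] / [2, 6] / [4, 7] / [5];  Q = [1, 4] / [2, 5] / [3, 6] / [7]
Final shape: (2, 2, 2, 1).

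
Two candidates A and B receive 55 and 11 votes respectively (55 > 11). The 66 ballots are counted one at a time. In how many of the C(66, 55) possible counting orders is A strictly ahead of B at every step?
Strict-lead orderings = 716055197312

Total orderings of the 66 votes with 55 for A: C(66, 55) = 1074082795968. By the Bertrand ballot formula (Cycle Lemma / reflection principle), the number of orderings in which A is strictly ahead of B throughout is (p − q)/(p + q) · C(p + q, p) = (55 − 11)/(55 + 11) · 1074082795968 = 716055197312.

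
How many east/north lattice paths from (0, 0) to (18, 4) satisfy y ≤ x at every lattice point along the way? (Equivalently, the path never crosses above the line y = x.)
Number of paths = 5775

By the reflection principle (André's argument), the number of monotone paths to (18, 4) with n ≤ m that never go above y = x is C(22, 18) − C(22, 19) = 7315 − 1540 = 5775.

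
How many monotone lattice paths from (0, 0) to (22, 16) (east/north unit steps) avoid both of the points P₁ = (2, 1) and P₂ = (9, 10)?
Number of paths = 10920915294

Inclusion–exclusion. Total paths: C(38, 22) = 22239974430. Through P₁: C(3, 2)·C(35, 20) = 9743829480. Through P₂: C(19, 9)·C(19, 13) = 2506399896. Since P₁ is strictly southwest of P₂, a monotone path through both must visit P₁ then P₂; paths through both = C(3, 2)·C(16, 7)·C(19, 13) = 931170240. Avoid both = 22239974430 − 9743829480 − 2506399896 + 931170240 = 10920915294.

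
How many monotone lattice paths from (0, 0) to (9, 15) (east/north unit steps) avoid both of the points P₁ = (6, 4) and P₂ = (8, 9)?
Number of paths = 1091764

Inclusion–exclusion. Total paths: C(24, 9) = 1307504. Through P₁: C(10, 6)·C(14, 3) = 76440. Through P₂: C(17, 8)·C(7, 1) = 170170. Since P₁ is strictly southwest of P₂, a monotone path through both must visit P₁ then P₂; paths through both = C(10, 6)·C(7, 2)·C(7, 1) = 30870. Avoid both = 1307504 − 76440 − 170170 + 30870 = 1091764.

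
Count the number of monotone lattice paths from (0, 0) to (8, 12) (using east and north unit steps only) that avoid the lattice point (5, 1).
Number of paths = 123786

Total paths from (0, 0) to (8, 12): C(20, 8) = 125970. Paths through (5, 1): (paths (0, 0) → (5, 1)) × (paths (5, 1) → (8, 12)) = C(6, 5) · C(14, 3) = 6 · 364 = 2184. Avoidance count = 125970 − 2184 = 123786.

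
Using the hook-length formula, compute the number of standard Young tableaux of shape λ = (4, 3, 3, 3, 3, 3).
# SYT of shape (4, 3, 3, 3, 3, 3) = 1108536

Hook-length formula: f^λ = n! / Π hook(c), product over all cells c of the Young diagram. For λ = (4, 3, 3, 3, 3, 3), n = 19 boxes. Hook lengths by row (left-to-right, top-to-bottom): [9, 8, 7, 1]; [7, 6, 5]; [6, 5, 4]; [5, 4, 3]; [4, 3, 2]; [3, 2, 1]. Product of hooks = 109734912000. So f^λ = 19! / 109734912000 = 121645100408832000 / 109734912000 = 1108536.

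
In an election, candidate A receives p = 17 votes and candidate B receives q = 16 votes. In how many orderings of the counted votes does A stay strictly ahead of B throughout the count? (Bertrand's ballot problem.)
Strict-lead orderings = 35357670

Total orderings of the 33 votes with 17 for A: C(33, 17) = 1166803110. By the Bertrand ballot formula (Cycle Lemma / reflection principle), the number of orderings in which A is strictly ahead of B throughout is (p − q)/(p + q) · C(p + q, p) = (17 − 16)/(17 + 16) · 1166803110 = 35357670.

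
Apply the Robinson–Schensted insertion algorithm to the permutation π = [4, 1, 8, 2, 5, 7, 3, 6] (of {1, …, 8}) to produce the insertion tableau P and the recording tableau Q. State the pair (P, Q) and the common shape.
P = [1, 2, 3, 6] / [4, 5, 7] / [8];  Q = [1, 3, 5, 6] / [2, 4, 8] / [7];  common shape = (4, 3, 1)

Row-insert the values π_1, π_2, … into P one at a time, bumping the leftmost entry strictly greater than the inserted value down to the next row. The recording tableau Q records, in position (i, j), the step at which that cell was added to P.
  Insert 4 (step 1): P = [4];  Q = [1]
  Insert 1 (step 2): P = [1] / [4];  Q = [1] / [2]
  Insert 8 (step 3): P = [1, 8] / [4];  Q = [1, 3] / [2]
  Insert 2 (step 4): P = [1, 2] / [4, 8];  Q = [1, 3] / [2, 4]
  Insert 5 (step 5): P = [1, 2, 5] / [4, 8];  Q = [1, 3, 5] / [2, 4]
  Insert 7 (step 6): P = [1, 2, 5, 7] / [4, 8];  Q = [1, 3, 5, 6] / [2, 4]
  Insert 3 (step 7): P = [1, 2, 3, 7] / [4, 5] / [8];  Q = [1, 3, 5, 6] / [2, 4] / [7]
  Insert 6 (step 8): P = [1, 2, 3, 6] / [4, 5, 7] / [8];  Q = [1, 3, 5, 6] / [2, 4, 8] / [7]
Final shape: (4, 3, 1).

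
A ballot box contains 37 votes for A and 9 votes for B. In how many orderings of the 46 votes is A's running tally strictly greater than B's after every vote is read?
Strict-lead orderings = 670609940

Total orderings of the 46 votes with 37 for A: C(46, 37) = 1101716330. By the Bertrand ballot formula (Cycle Lemma / reflection principle), the number of orderings in which A is strictly ahead of B throughout is (p − q)/(p + q) · C(p + q, p) = (37 − 9)/(37 + 9) · 1101716330 = 670609940.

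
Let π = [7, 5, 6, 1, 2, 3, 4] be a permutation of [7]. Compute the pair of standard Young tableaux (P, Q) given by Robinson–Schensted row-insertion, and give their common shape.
P = [1, 2, 3, 4] / [5, 6] / [7];  Q = [1, 3, 6, 7] / [2, 5] / [4];  common shape = (4, 2, 1)

Row-insert the values π_1, π_2, … into P one at a time, bumping the leftmost entry strictly greater than the inserted value down to the next row. The recording tableau Q records, in position (i, j), the step at which that cell was added to P.
  Insert 7 (step 1): P = [7];  Q = [1]
  Insert 5 (step 2): P = [5] / [7];  Q = [1] / [2]
  Insert 6 (step 3): P = [5, 6] / [7];  Q = [1, 3] / [2]
  Insert 1 (step 4): P = [1, 6] / [5] / [7];  Q = [1, 3] / [2] / [4]
  Insert 2 (step 5): P = [1, 2] / [5, 6] / [7];  Q = [1, 3] / [2, 5] / [4]
  Insert 3 (step 6): P = [1, 2, 3] / [5, 6] / [7];  Q = [1, 3, 6] / [2, 5] / [4]
  Insert 4 (step 7): P = [1, 2, 3, 4] / [5, 6] / [7];  Q = [1, 3, 6, 7] / [2, 5] / [4]
Final shape: (4, 2, 1).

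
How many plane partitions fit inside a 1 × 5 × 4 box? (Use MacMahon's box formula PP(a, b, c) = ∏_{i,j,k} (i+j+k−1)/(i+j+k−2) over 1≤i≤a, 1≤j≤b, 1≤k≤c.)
PP(1, 5, 4) = 126

Evaluate the triple product over i = 1..1, j = 1..5, k = 1..4. The factors are (2/1) · (3/2) · (4/3) · (5/4) · (3/2) · (4/3) · (5/4) · (6/5) · … (20 factors total). The numerators and denominators telescope so the product is an integer; carrying out the multiplication exactly gives PP(1, 5, 4) = 126.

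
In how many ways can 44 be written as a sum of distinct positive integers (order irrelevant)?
q(44) = 1816

A partition into distinct parts is a strictly decreasing sequence summing to n. The recurrence d(n, m) = d(n, m−1) + d(n−m, m−1) (use part m at most once) with q(n) = d(n, n) gives q(44) = 1816. (Euler's theorem: # distinct-part partitions = # odd-part partitions.)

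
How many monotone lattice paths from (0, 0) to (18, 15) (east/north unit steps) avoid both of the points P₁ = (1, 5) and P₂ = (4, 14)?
Number of paths = 986514510

Inclusion–exclusion. Total paths: C(33, 18) = 1037158320. Through P₁: C(6, 1)·C(27, 17) = 50617710. Through P₂: C(18, 4)·C(15, 14) = 45900. Since P₁ is strictly southwest of P₂, a monotone path through both must visit P₁ then P₂; paths through both = C(6, 1)·C(12, 3)·C(15, 14) = 19800. Avoid both = 1037158320 − 50617710 − 45900 + 19800 = 986514510.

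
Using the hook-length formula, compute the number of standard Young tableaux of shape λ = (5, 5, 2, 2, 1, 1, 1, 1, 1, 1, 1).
# SYT of shape (5, 5, 2, 2, 1, 1, 1, 1, 1, 1, 1) = 44341440

Hook-length formula: f^λ = n! / Π hook(c), product over all cells c of the Young diagram. For λ = (5, 5, 2, 2, 1, 1, 1, 1, 1, 1, 1), n = 21 boxes. Hook lengths by row (left-to-right, top-to-bottom): [15, 7, 4, 3, 2]; [14, 6, 3, 2, 1]; [10, 2]; [9, 1]; [7]; [6]; [5]; [4]; [3]; [2]; [1]. Product of hooks = 1152216576000. So f^λ = 21! / 1152216576000 = 51090942171709440000 / 1152216576000 = 44341440.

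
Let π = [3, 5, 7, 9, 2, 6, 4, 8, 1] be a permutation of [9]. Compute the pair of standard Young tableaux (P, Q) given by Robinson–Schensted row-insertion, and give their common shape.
P = [1, 4, 6, 8] / [2, 5, 9] / [3] / [7];  Q = [1, 2, 3, 4] / [5, 6, 8] / [7] / [9];  common shape = (4, 3, 1, 1)

Row-insert the values π_1, π_2, … into P one at a time, bumping the leftmost entry strictly greater than the inserted value down to the next row. The recording tableau Q records, in position (i, j), the step at which that cell was added to P.
  Insert 3 (step 1): P = [3];  Q = [1]
  Insert 5 (step 2): P = [3, 5];  Q = [1, 2]
  Insert 7 (step 3): P = [3, 5, 7];  Q = [1, 2, 3]
  Insert 9 (step 4): P = [3, 5, 7, 9];  Q = [1, 2, 3, 4]
  Insert 2 (step 5): P = [2, 5, 7, 9] / [3];  Q = [1, 2, 3, 4] / [5]
  Insert 6 (step 6): P = [2, 5, 6, 9] / [3, 7];  Q = [1, 2, 3, 4] / [5, 6]
  Insert 4 (step 7): P = [2, 4, 6, 9] / [3, 5] / [7];  Q = [1, 2, 3, 4] / [5, 6] / [7]
  Insert 8 (step 8): P = [2, 4, 6, 8] / [3, 5, 9] / [7];  Q = [1, 2, 3, 4] / [5, 6, 8] / [7]
  Insert 1 (step 9): P = [1, 4, 6, 8] / [2, 5, 9] / [3] / [7];  Q = [1, 2, 3, 4] / [5, 6, 8] / [7] / [9]
Final shape: (4, 3, 1, 1).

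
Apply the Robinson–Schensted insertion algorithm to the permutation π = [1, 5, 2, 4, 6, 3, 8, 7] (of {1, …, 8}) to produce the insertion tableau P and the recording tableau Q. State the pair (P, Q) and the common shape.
P = [1, 2, 3, 6, 7] / [4, 8] / [5];  Q = [1, 2, 4, 5, 7] / [3, 8] / [6];  common shape = (5, 2, 1)

Row-insert the values π_1, π_2, … into P one at a time, bumping the leftmost entry strictly greater than the inserted value down to the next row. The recording tableau Q records, in position (i, j), the step at which that cell was added to P.
  Insert 1 (step 1): P = [1];  Q = [1]
  Insert 5 (step 2): P = [1, 5];  Q = [1, 2]
  Insert 2 (step 3): P = [1, 2] / [5];  Q = [1, 2] / [3]
  Insert 4 (step 4): P = [1, 2, 4] / [5];  Q = [1, 2, 4] / [3]
  Insert 6 (step 5): P = [1, 2, 4, 6] / [5];  Q = [1, 2, 4, 5] / [3]
  Insert 3 (step 6): P = [1, 2, 3, 6] / [4] / [5];  Q = [1, 2, 4, 5] / [3] / [6]
  Insert 8 (step 7): P = [1, 2, 3, 6, 8] / [4] / [5];  Q = [1, 2, 4, 5, 7] / [3] / [6]
  Insert 7 (step 8): P = [1, 2, 3, 6, 7] / [4, 8] / [5];  Q = [1, 2, 4, 5, 7] / [3, 8] / [6]
Final shape: (5, 2, 1).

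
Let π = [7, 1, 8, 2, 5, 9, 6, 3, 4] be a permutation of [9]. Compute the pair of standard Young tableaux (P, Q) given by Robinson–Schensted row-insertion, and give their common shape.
P = [1, 2, 3, 4] / [5, 6, 9] / [7, 8];  Q = [1, 3, 5, 6] / [2, 4, 7] / [8, 9];  common shape = (4, 3, 2)

Row-insert the values π_1, π_2, … into P one at a time, bumping the leftmost entry strictly greater than the inserted value down to the next row. The recording tableau Q records, in position (i, j), the step at which that cell was added to P.
  Insert 7 (step 1): P = [7];  Q = [1]
  Insert 1 (step 2): P = [1] / [7];  Q = [1] / [2]
  Insert 8 (step 3): P = [1, 8] / [7];  Q = [1, 3] / [2]
  Insert 2 (step 4): P = [1, 2] / [7, 8];  Q = [1, 3] / [2, 4]
  Insert 5 (step 5): P = [1, 2, 5] / [7, 8];  Q = [1, 3, 5] / [2, 4]
  Insert 9 (step 6): P = [1, 2, 5, 9] / [7, 8];  Q = [1, 3, 5, 6] / [2, 4]
  Insert 6 (step 7): P = [1, 2, 5, 6] / [7, 8, 9];  Q = [1, 3, 5, 6] / [2, 4, 7]
  Insert 3 (step 8): P = [1, 2, 3, 6] / [5, 8, 9] / [7];  Q = [1, 3, 5, 6] / [2, 4, 7] / [8]
  Insert 4 (step 9): P = [1, 2, 3, 4] / [5, 6, 9] / [7, 8];  Q = [1, 3, 5, 6] / [2, 4, 7] / [8, 9]
Final shape: (4, 3, 2).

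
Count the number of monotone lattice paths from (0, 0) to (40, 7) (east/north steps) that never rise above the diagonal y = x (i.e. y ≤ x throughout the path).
Number of paths = 52153926

By the reflection principle (André's argument), the number of monotone paths to (40, 7) with n ≤ m that never go above y = x is C(47, 40) − C(47, 41) = 62891499 − 10737573 = 52153926.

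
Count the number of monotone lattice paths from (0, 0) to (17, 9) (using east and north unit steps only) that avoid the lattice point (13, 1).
Number of paths = 3117620

Total paths from (0, 0) to (17, 9): C(26, 17) = 3124550. Paths through (13, 1): (paths (0, 0) → (13, 1)) × (paths (13, 1) → (17, 9)) = C(14, 13) · C(12, 4) = 14 · 495 = 6930. Avoidance count = 3124550 − 6930 = 3117620.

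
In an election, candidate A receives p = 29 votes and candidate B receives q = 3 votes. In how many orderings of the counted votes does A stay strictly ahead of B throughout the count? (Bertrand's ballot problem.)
Strict-lead orderings = 4030

Total orderings of the 32 votes with 29 for A: C(32, 29) = 4960. By the Bertrand ballot formula (Cycle Lemma / reflection principle), the number of orderings in which A is strictly ahead of B throughout is (p − q)/(p + q) · C(p + q, p) = (29 − 3)/(29 + 3) · 4960 = 4030.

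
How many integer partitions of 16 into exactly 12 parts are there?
p(16, 12 parts) = 5

Partitions of n into exactly k parts ↔ partitions of n − k into at most k parts (subtract 1 from each part). For n = 16, k = 12, the partitions are: 5+1+1+1+1+1+1+1+1+1+1+1, 4+2+1+1+1+1+1+1+1+1+1+1, 3+3+1+1+1+1+1+1+1+1+1+1, 3+2+2+1+1+1+1+1+1+1+1+1, 2+2+2+2+1+1+1+1+1+1+1+1. Count = 5.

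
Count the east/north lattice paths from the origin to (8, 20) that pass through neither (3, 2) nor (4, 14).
Number of paths = 2156315

Inclusion–exclusion. Total paths: C(28, 8) = 3108105. Through P₁: C(5, 3)·C(23, 5) = 336490. Through P₂: C(18, 4)·C(10, 4) = 642600. Since P₁ is strictly southwest of P₂, a monotone path through both must visit P₁ then P₂; paths through both = C(5, 3)·C(13, 1)·C(10, 4) = 27300. Avoid both = 3108105 − 336490 − 642600 + 27300 = 2156315.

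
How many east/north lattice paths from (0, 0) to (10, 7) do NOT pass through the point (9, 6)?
Number of paths = 9438

Total paths from (0, 0) to (10, 7): C(17, 10) = 19448. Paths through (9, 6): (paths (0, 0) → (9, 6)) × (paths (9, 6) → (10, 7)) = C(15, 9) · C(2, 1) = 5005 · 2 = 10010. Avoidance count = 19448 − 10010 = 9438.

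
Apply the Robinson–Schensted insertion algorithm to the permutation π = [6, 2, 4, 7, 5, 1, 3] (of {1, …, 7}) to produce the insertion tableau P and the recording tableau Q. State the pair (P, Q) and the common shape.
P = [1, 3, 5] / [2, 4] / [6, 7];  Q = [1, 3, 4] / [2, 5] / [6, 7];  common shape = (3, 2, 2)

Row-insert the values π_1, π_2, … into P one at a time, bumping the leftmost entry strictly greater than the inserted value down to the next row. The recording tableau Q records, in position (i, j), the step at which that cell was added to P.
  Insert 6 (step 1): P = [6];  Q = [1]
  Insert 2 (step 2): P = [2] / [6];  Q = [1] / [2]
  Insert 4 (step 3): P = [2, 4] / [6];  Q = [1, 3] / [2]
  Insert 7 (step 4): P = [2, 4, 7] / [6];  Q = [1, 3, 4] / [2]
  Insert 5 (step 5): P = [2, 4, 5] / [6, 7];  Q = [1, 3, 4] / [2, 5]
  Insert 1 (step 6): P = [1, 4, 5] / [2, 7] / [6];  Q = [1, 3, 4] / [2, 5] / [6]
  Insert 3 (step 7): P = [1, 3, 5] / [2, 4] / [6, 7];  Q = [1, 3, 4] / [2, 5] / [6, 7]
Final shape: (3, 2, 2).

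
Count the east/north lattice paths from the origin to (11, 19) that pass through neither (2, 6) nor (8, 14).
Number of paths = 27501124

Inclusion–exclusion. Total paths: C(30, 11) = 54627300. Through P₁: C(8, 2)·C(22, 9) = 13927760. Through P₂: C(22, 8)·C(8, 3) = 17907120. Since P₁ is strictly southwest of P₂, a monotone path through both must visit P₁ then P₂; paths through both = C(8, 2)·C(14, 6)·C(8, 3) = 4708704. Avoid both = 54627300 − 13927760 − 17907120 + 4708704 = 27501124.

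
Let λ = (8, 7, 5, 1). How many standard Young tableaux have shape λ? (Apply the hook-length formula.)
# SYT of shape (8, 7, 5, 1) = 58786000

Hook-length formula: f^λ = n! / Π hook(c), product over all cells c of the Young diagram. For λ = (8, 7, 5, 1), n = 21 boxes. Hook lengths by row (left-to-right, top-to-bottom): [11, 9, 8, 7, 6, 4, 3, 1]; [9, 7, 6, 5, 4, 2, 1]; [6, 4, 3, 2, 1]; [1]. Product of hooks = 869100503040. So f^λ = 21! / 869100503040 = 51090942171709440000 / 869100503040 = 58786000.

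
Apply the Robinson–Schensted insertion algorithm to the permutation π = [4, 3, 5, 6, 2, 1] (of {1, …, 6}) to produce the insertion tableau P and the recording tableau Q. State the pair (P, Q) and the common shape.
P = [1, 5, 6] / [2] / [3] / [4];  Q = [1, 3, 4] / [2] / [5] / [6];  common shape = (3, 1, 1, 1)

Row-insert the values π_1, π_2, … into P one at a time, bumping the leftmost entry strictly greater than the inserted value down to the next row. The recording tableau Q records, in position (i, j), the step at which that cell was added to P.
  Insert 4 (step 1): P = [4];  Q = [1]
  Insert 3 (step 2): P = [3] / [4];  Q = [1] / [2]
  Insert 5 (step 3): P = [3, 5] / [4];  Q = [1, 3] / [2]
  Insert 6 (step 4): P = [3, 5, 6] / [4];  Q = [1, 3, 4] / [2]
  Insert 2 (step 5): P = [2, 5, 6] / [3] / [4];  Q = [1, 3, 4] / [2] / [5]
  Insert 1 (step 6): P = [1, 5, 6] / [2] / [3] / [4];  Q = [1, 3, 4] / [2] / [5] / [6]
Final shape: (3, 1, 1, 1).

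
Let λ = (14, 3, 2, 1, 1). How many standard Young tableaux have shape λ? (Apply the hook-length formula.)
# SYT of shape (14, 3, 2, 1, 1) = 2532320

Hook-length formula: f^λ = n! / Π hook(c), product over all cells c of the Young diagram. For λ = (14, 3, 2, 1, 1), n = 21 boxes. Hook lengths by row (left-to-right, top-to-bottom): [18, 15, 13, 11, 10, 9, 8, 7, 6, 5, 4, 3, 2, 1]; [6, 3, 1]; [4, 1]; [2]; [1]. Product of hooks = 20175547392000. So f^λ = 21! / 20175547392000 = 51090942171709440000 / 20175547392000 = 2532320.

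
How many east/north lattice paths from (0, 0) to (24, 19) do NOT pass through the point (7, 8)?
Number of paths = 662286083550

Total paths from (0, 0) to (24, 19): C(43, 24) = 800472431850. Paths through (7, 8): (paths (0, 0) → (7, 8)) × (paths (7, 8) → (24, 19)) = C(15, 7) · C(28, 17) = 6435 · 21474180 = 138186348300. Avoidance count = 800472431850 − 138186348300 = 662286083550.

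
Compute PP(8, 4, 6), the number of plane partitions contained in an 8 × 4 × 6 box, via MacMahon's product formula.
PP(8, 4, 6) = 90474964580

Evaluate the triple product over i = 1..8, j = 1..4, k = 1..6. The factors are (2/1) · (3/2) · (4/3) · (5/4) · (6/5) · (7/6) · (3/2) · (4/3) · … (192 factors total). The numerators and denominators telescope so the product is an integer; carrying out the multiplication exactly gives PP(8, 4, 6) = 90474964580.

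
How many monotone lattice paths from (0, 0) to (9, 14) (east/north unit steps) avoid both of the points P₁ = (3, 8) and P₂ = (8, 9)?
Number of paths = 524810

Inclusion–exclusion. Total paths: C(23, 9) = 817190. Through P₁: C(11, 3)·C(12, 6) = 152460. Through P₂: C(17, 8)·C(6, 1) = 145860. Since P₁ is strictly southwest of P₂, a monotone path through both must visit P₁ then P₂; paths through both = C(11, 3)·C(6, 5)·C(6, 1) = 5940. Avoid both = 817190 − 152460 − 145860 + 5940 = 524810.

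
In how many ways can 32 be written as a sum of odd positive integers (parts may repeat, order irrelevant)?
p_odd(32) = 390

Enumerate partitions using only odd parts via the recurrence o(n, m) = o(n, m−2) + o(n−m, m) over odd m, starting from the largest odd part ≤ n. This gives p_odd(32) = 390. (Euler's theorem: equals the count of distinct-part partitions.)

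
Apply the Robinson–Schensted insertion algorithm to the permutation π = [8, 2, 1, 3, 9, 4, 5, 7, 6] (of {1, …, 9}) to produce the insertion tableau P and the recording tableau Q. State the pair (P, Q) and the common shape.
P = [1, 3, 4, 5, 6] / [2, 7] / [8, 9];  Q = [1, 4, 5, 7, 8] / [2, 6] / [3, 9];  common shape = (5, 2, 2)

Row-insert the values π_1, π_2, … into P one at a time, bumping the leftmost entry strictly greater than the inserted value down to the next row. The recording tableau Q records, in position (i, j), the step at which that cell was added to P.
  Insert 8 (step 1): P = [8];  Q = [1]
  Insert 2 (step 2): P = [2] / [8];  Q = [1] / [2]
  Insert 1 (step 3): P = [1] / [2] / [8];  Q = [1] / [2] / [3]
  Insert 3 (step 4): P = [1, 3] / [2] / [8];  Q = [1, 4] / [2] / [3]
  Insert 9 (step 5): P = [1, 3, 9] / [2] / [8];  Q = [1, 4, 5] / [2] / [3]
  Insert 4 (step 6): P = [1, 3, 4] / [2, 9] / [8];  Q = [1, 4, 5] / [2, 6] / [3]
  Insert 5 (step 7): P = [1, 3, 4, 5] / [2, 9] / [8];  Q = [1, 4, 5, 7] / [2, 6] / [3]
  Insert 7 (step 8): P = [1, 3, 4, 5, 7] / [2, 9] / [8];  Q = [1, 4, 5, 7, 8] / [2, 6] / [3]
  Insert 6 (step 9): P = [1, 3, 4, 5, 6] / [2, 7] / [8, 9];  Q = [1, 4, 5, 7, 8] / [2, 6] / [3, 9]
Final shape: (5, 2, 2).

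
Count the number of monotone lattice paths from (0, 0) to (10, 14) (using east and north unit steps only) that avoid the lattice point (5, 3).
Number of paths = 1716648

Total paths from (0, 0) to (10, 14): C(24, 10) = 1961256. Paths through (5, 3): (paths (0, 0) → (5, 3)) × (paths (5, 3) → (10, 14)) = C(8, 5) · C(16, 5) = 56 · 4368 = 244608. Avoidance count = 1961256 − 244608 = 1716648.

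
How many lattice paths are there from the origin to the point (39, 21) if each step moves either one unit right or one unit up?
Number of paths = 7984465725343800

A monotone lattice path from (0, 0) to (39, 21) consists of 39 east steps and 21 north steps in some order, so it is determined by which 39 of the 60 steps are east. The count is C(60, 39) = 7984465725343800.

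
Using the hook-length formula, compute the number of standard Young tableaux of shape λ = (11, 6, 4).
# SYT of shape (11, 6, 4) = 10988460

Hook-length formula: f^λ = n! / Π hook(c), product over all cells c of the Young diagram. For λ = (11, 6, 4), n = 21 boxes. Hook lengths by row (left-to-right, top-to-bottom): [13, 12, 11, 10, 8, 7, 5, 4, 3, 2, 1]; [7, 6, 5, 4, 2, 1]; [4, 3, 2, 1]. Product of hooks = 4649508864000. So f^λ = 21! / 4649508864000 = 51090942171709440000 / 4649508864000 = 10988460.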